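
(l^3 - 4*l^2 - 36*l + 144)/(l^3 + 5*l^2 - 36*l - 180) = (l - 4)/(l + 5)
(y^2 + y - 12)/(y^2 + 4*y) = (y - 3)/y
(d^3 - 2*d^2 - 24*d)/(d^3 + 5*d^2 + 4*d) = (d - 6)/(d + 1)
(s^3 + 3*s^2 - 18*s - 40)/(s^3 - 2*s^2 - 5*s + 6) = (s^2 + s - 20)/(s^2 - 4*s + 3)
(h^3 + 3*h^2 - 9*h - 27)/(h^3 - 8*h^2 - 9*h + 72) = (h + 3)/(h - 8)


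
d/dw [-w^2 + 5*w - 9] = 5 - 2*w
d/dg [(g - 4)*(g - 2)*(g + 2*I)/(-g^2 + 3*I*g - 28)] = (-g^4 + 6*I*g^3 + g^2*(-82 - 30*I) + g*(336 - 80*I) - 176 + 336*I)/(g^4 - 6*I*g^3 + 47*g^2 - 168*I*g + 784)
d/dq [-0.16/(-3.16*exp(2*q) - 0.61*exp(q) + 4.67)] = (-1.0112*exp(q) - 0.0976)*exp(q)/(3.16*exp(2*q) + 0.61*exp(q) - 4.67)^2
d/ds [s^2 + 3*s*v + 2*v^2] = 2*s + 3*v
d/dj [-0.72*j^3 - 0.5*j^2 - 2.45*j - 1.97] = -2.16*j^2 - 1.0*j - 2.45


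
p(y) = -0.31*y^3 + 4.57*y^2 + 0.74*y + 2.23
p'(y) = -0.93*y^2 + 9.14*y + 0.74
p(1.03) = 7.50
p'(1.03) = 9.17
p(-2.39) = 30.80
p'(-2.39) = -26.42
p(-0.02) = 2.22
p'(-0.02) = 0.56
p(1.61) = 13.97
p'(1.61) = 13.04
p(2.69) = 31.26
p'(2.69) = 18.60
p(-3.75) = 80.07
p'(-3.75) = -46.61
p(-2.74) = 40.89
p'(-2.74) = -31.29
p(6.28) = 110.33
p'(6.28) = 21.46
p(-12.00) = 1187.11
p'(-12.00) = -242.86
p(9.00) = 153.07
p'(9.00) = 7.67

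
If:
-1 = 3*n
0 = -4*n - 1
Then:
No Solution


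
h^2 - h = h*(h - 1)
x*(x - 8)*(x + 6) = x^3 - 2*x^2 - 48*x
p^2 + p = p*(p + 1)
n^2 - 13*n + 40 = (n - 8)*(n - 5)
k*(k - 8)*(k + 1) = k^3 - 7*k^2 - 8*k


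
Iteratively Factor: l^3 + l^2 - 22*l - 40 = (l - 5)*(l^2 + 6*l + 8) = (l - 5)*(l + 4)*(l + 2)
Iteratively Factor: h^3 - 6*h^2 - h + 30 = (h - 3)*(h^2 - 3*h - 10) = (h - 3)*(h + 2)*(h - 5)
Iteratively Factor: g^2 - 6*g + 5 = (g - 1)*(g - 5)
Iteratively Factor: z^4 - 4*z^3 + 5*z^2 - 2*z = (z - 2)*(z^3 - 2*z^2 + z) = (z - 2)*(z - 1)*(z^2 - z) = (z - 2)*(z - 1)^2*(z)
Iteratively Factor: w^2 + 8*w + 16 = (w + 4)*(w + 4)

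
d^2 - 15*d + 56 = (d - 8)*(d - 7)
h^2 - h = h*(h - 1)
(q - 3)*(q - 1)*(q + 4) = q^3 - 13*q + 12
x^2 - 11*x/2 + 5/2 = (x - 5)*(x - 1/2)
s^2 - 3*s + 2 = (s - 2)*(s - 1)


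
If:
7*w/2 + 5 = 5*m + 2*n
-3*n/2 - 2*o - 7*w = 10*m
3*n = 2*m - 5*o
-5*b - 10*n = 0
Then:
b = -1456*w/201 - 360/67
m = -301*w/402 - 5/67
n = 728*w/201 + 180/67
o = -497*w/201 - 110/67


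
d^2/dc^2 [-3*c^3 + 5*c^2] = 10 - 18*c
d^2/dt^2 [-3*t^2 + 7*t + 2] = -6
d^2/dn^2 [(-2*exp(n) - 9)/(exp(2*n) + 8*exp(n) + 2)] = 2*(-exp(4*n) - 10*exp(3*n) - 96*exp(2*n) - 236*exp(n) + 68)*exp(n)/(exp(6*n) + 24*exp(5*n) + 198*exp(4*n) + 608*exp(3*n) + 396*exp(2*n) + 96*exp(n) + 8)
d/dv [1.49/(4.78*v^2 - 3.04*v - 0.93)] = (4.5296 - 14.2444*v)/(-4.78*v^2 + 3.04*v + 0.93)^2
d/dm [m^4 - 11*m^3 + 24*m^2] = m*(4*m^2 - 33*m + 48)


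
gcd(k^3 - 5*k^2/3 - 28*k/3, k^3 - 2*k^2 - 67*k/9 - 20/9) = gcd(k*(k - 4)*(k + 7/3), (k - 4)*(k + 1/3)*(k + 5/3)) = k - 4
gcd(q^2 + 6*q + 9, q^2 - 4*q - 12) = 1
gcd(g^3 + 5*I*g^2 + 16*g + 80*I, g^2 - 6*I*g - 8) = g - 4*I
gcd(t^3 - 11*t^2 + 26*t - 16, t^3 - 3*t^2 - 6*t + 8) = t - 1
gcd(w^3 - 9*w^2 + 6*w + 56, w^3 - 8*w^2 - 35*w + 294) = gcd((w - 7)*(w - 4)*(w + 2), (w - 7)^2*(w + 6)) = w - 7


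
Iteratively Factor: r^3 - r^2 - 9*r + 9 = (r - 1)*(r^2 - 9) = (r - 1)*(r + 3)*(r - 3)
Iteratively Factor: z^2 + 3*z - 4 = (z + 4)*(z - 1)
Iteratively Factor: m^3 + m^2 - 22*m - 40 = (m + 4)*(m^2 - 3*m - 10) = (m + 2)*(m + 4)*(m - 5)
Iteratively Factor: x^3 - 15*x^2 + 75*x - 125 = (x - 5)*(x^2 - 10*x + 25) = (x - 5)^2*(x - 5)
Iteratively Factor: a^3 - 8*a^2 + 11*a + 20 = (a - 5)*(a^2 - 3*a - 4) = (a - 5)*(a + 1)*(a - 4)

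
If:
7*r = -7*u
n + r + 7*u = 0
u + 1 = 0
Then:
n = 6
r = 1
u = -1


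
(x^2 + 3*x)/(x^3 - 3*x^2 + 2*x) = (x + 3)/(x^2 - 3*x + 2)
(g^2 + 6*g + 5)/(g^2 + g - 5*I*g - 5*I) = (g + 5)/(g - 5*I)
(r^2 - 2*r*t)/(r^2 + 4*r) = (r - 2*t)/(r + 4)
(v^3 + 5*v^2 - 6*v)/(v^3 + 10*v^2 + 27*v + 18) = v*(v - 1)/(v^2 + 4*v + 3)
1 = 1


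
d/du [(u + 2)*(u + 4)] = 2*u + 6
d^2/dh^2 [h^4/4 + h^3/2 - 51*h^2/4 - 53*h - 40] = 3*h^2 + 3*h - 51/2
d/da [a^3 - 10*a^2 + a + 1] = 3*a^2 - 20*a + 1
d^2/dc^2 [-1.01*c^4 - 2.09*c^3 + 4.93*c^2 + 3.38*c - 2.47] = -12.12*c^2 - 12.54*c + 9.86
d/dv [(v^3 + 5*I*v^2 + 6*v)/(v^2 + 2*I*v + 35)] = (v^4 + 4*I*v^3 + 89*v^2 + 350*I*v + 210)/(v^4 + 4*I*v^3 + 66*v^2 + 140*I*v + 1225)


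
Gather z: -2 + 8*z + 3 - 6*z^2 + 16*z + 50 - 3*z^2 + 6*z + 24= -9*z^2 + 30*z + 75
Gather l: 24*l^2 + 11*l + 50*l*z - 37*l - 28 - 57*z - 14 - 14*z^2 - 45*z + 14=24*l^2 + l*(50*z - 26) - 14*z^2 - 102*z - 28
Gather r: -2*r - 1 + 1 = -2*r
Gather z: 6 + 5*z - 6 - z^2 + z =-z^2 + 6*z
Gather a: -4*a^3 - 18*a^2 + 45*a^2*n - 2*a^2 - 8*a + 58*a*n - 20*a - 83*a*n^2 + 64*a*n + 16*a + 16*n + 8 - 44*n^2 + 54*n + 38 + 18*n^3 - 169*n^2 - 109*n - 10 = -4*a^3 + a^2*(45*n - 20) + a*(-83*n^2 + 122*n - 12) + 18*n^3 - 213*n^2 - 39*n + 36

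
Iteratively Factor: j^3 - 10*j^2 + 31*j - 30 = (j - 3)*(j^2 - 7*j + 10) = (j - 3)*(j - 2)*(j - 5)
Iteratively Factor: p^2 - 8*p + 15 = (p - 5)*(p - 3)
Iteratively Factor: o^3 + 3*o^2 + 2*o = (o + 1)*(o^2 + 2*o) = (o + 1)*(o + 2)*(o)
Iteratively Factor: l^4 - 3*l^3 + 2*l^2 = (l)*(l^3 - 3*l^2 + 2*l) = l^2*(l^2 - 3*l + 2) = l^2*(l - 2)*(l - 1)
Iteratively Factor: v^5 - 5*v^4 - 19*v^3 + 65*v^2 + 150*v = (v)*(v^4 - 5*v^3 - 19*v^2 + 65*v + 150) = v*(v + 3)*(v^3 - 8*v^2 + 5*v + 50) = v*(v - 5)*(v + 3)*(v^2 - 3*v - 10) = v*(v - 5)*(v + 2)*(v + 3)*(v - 5)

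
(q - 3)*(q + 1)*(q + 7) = q^3 + 5*q^2 - 17*q - 21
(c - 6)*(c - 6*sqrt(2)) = c^2 - 6*sqrt(2)*c - 6*c + 36*sqrt(2)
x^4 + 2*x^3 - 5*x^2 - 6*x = x*(x - 2)*(x + 1)*(x + 3)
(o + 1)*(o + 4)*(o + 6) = o^3 + 11*o^2 + 34*o + 24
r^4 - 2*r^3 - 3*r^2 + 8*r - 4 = (r - 2)*(r - 1)^2*(r + 2)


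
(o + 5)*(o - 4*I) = o^2 + 5*o - 4*I*o - 20*I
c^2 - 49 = (c - 7)*(c + 7)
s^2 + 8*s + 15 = (s + 3)*(s + 5)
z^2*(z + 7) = z^3 + 7*z^2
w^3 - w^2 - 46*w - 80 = (w - 8)*(w + 2)*(w + 5)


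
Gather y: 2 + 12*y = 12*y + 2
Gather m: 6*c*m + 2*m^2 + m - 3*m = 2*m^2 + m*(6*c - 2)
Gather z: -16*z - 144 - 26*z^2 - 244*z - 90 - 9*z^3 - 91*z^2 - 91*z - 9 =-9*z^3 - 117*z^2 - 351*z - 243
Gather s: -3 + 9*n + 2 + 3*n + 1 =12*n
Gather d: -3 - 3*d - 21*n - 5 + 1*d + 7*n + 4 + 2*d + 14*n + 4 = 0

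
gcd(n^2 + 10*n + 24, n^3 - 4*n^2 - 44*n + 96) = n + 6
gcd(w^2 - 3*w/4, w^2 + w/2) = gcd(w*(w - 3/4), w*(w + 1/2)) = w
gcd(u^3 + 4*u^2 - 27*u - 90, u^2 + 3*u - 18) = u + 6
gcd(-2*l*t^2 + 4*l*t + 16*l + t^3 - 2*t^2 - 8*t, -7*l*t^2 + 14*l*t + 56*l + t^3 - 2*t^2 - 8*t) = t^2 - 2*t - 8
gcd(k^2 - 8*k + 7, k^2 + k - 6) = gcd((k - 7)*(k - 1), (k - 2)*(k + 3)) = 1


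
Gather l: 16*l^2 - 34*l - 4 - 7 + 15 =16*l^2 - 34*l + 4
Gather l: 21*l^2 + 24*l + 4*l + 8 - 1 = 21*l^2 + 28*l + 7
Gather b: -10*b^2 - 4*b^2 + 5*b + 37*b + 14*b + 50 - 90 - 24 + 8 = -14*b^2 + 56*b - 56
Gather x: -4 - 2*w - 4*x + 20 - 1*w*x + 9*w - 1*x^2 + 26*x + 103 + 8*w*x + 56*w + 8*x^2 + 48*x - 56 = 63*w + 7*x^2 + x*(7*w + 70) + 63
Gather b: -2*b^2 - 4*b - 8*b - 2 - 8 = -2*b^2 - 12*b - 10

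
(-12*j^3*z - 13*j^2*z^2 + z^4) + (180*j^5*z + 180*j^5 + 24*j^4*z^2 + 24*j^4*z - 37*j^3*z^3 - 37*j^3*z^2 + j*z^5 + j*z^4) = 180*j^5*z + 180*j^5 + 24*j^4*z^2 + 24*j^4*z - 37*j^3*z^3 - 37*j^3*z^2 - 12*j^3*z - 13*j^2*z^2 + j*z^5 + j*z^4 + z^4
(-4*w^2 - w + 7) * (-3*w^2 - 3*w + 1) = 12*w^4 + 15*w^3 - 22*w^2 - 22*w + 7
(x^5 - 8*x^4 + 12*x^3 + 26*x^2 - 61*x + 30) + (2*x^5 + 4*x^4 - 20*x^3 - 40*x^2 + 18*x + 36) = 3*x^5 - 4*x^4 - 8*x^3 - 14*x^2 - 43*x + 66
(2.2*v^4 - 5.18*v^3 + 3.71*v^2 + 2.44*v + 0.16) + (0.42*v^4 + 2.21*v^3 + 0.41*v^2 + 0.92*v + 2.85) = 2.62*v^4 - 2.97*v^3 + 4.12*v^2 + 3.36*v + 3.01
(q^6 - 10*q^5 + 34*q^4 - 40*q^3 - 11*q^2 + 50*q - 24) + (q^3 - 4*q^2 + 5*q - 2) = q^6 - 10*q^5 + 34*q^4 - 39*q^3 - 15*q^2 + 55*q - 26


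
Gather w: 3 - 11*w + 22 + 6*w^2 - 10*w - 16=6*w^2 - 21*w + 9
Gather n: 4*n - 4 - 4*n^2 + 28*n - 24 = -4*n^2 + 32*n - 28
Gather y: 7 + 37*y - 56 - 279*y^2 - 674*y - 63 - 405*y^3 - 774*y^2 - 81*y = -405*y^3 - 1053*y^2 - 718*y - 112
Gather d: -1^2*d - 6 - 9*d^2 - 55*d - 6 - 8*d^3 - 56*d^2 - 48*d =-8*d^3 - 65*d^2 - 104*d - 12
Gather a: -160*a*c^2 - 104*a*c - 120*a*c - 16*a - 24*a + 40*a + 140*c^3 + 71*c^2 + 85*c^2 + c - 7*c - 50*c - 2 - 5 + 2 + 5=a*(-160*c^2 - 224*c) + 140*c^3 + 156*c^2 - 56*c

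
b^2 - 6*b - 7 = (b - 7)*(b + 1)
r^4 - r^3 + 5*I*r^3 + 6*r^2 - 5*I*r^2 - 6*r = r*(r + 6*I)*(-I*r + I)*(I*r + 1)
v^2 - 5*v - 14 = (v - 7)*(v + 2)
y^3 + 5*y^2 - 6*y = y*(y - 1)*(y + 6)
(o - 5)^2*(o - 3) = o^3 - 13*o^2 + 55*o - 75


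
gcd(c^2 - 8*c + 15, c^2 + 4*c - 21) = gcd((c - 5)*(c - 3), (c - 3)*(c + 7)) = c - 3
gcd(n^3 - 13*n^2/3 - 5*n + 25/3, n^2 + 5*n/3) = n + 5/3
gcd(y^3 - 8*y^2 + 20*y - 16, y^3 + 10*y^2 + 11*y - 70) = y - 2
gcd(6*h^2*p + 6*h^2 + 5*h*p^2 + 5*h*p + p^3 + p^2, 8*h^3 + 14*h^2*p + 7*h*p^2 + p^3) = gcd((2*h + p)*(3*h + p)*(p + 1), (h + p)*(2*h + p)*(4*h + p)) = 2*h + p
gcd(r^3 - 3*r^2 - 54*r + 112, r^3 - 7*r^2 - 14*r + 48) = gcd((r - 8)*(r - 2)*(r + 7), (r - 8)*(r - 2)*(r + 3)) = r^2 - 10*r + 16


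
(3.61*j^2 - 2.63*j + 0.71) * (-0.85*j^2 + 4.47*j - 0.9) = -3.0685*j^4 + 18.3722*j^3 - 15.6086*j^2 + 5.5407*j - 0.639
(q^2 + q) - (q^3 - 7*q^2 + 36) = -q^3 + 8*q^2 + q - 36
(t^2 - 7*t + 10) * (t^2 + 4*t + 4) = t^4 - 3*t^3 - 14*t^2 + 12*t + 40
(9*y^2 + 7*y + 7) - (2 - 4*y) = 9*y^2 + 11*y + 5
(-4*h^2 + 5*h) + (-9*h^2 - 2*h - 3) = -13*h^2 + 3*h - 3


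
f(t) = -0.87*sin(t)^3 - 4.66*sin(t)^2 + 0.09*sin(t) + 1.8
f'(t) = -2.61*sin(t)^2*cos(t) - 9.32*sin(t)*cos(t) + 0.09*cos(t)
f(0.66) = -0.10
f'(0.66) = -5.22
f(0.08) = 1.78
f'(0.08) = -0.67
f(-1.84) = -1.84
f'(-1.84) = -1.77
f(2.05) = -2.40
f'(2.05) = 4.72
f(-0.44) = 0.98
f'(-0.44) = 3.24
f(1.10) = -2.44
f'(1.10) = -4.67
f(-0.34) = 1.28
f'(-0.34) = 2.74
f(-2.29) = -0.53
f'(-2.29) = -3.71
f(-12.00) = 0.37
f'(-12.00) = -4.78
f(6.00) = 1.43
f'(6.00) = 2.39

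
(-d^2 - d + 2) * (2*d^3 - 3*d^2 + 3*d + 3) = -2*d^5 + d^4 + 4*d^3 - 12*d^2 + 3*d + 6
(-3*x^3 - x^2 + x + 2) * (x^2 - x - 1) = -3*x^5 + 2*x^4 + 5*x^3 + 2*x^2 - 3*x - 2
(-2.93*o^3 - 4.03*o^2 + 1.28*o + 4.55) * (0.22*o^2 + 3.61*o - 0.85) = -0.6446*o^5 - 11.4639*o^4 - 11.7762*o^3 + 9.0473*o^2 + 15.3375*o - 3.8675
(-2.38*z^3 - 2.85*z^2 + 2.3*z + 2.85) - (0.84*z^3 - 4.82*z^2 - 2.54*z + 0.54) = -3.22*z^3 + 1.97*z^2 + 4.84*z + 2.31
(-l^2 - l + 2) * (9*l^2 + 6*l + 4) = -9*l^4 - 15*l^3 + 8*l^2 + 8*l + 8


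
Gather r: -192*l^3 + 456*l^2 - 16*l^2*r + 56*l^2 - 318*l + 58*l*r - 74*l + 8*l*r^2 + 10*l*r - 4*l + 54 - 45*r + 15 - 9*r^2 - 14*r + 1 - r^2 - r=-192*l^3 + 512*l^2 - 396*l + r^2*(8*l - 10) + r*(-16*l^2 + 68*l - 60) + 70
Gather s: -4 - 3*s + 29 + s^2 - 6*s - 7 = s^2 - 9*s + 18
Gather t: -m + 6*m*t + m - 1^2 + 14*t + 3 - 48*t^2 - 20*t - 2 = -48*t^2 + t*(6*m - 6)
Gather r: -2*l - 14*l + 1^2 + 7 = 8 - 16*l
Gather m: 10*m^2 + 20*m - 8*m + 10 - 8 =10*m^2 + 12*m + 2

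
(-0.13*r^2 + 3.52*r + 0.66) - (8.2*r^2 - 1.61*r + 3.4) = -8.33*r^2 + 5.13*r - 2.74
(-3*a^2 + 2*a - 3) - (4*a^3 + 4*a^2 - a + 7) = -4*a^3 - 7*a^2 + 3*a - 10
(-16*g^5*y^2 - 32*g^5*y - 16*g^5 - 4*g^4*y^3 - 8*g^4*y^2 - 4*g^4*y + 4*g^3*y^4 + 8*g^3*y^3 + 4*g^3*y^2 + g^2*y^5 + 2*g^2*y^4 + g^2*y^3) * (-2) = 32*g^5*y^2 + 64*g^5*y + 32*g^5 + 8*g^4*y^3 + 16*g^4*y^2 + 8*g^4*y - 8*g^3*y^4 - 16*g^3*y^3 - 8*g^3*y^2 - 2*g^2*y^5 - 4*g^2*y^4 - 2*g^2*y^3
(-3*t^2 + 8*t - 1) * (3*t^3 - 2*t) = -9*t^5 + 24*t^4 + 3*t^3 - 16*t^2 + 2*t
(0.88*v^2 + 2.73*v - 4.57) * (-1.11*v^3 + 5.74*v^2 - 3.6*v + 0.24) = -0.9768*v^5 + 2.0209*v^4 + 17.5749*v^3 - 35.8486*v^2 + 17.1072*v - 1.0968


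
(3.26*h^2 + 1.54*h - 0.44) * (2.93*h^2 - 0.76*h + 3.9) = 9.5518*h^4 + 2.0346*h^3 + 10.2544*h^2 + 6.3404*h - 1.716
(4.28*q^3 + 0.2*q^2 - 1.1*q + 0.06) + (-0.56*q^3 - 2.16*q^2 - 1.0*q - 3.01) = 3.72*q^3 - 1.96*q^2 - 2.1*q - 2.95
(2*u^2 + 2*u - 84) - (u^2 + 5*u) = u^2 - 3*u - 84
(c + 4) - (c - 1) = 5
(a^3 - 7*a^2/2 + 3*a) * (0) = 0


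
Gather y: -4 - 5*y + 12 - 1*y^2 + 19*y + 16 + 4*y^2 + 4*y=3*y^2 + 18*y + 24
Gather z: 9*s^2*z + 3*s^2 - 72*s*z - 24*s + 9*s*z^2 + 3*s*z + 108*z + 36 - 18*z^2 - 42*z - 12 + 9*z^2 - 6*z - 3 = 3*s^2 - 24*s + z^2*(9*s - 9) + z*(9*s^2 - 69*s + 60) + 21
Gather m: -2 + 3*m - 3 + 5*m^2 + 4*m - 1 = 5*m^2 + 7*m - 6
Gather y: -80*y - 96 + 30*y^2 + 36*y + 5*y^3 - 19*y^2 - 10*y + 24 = 5*y^3 + 11*y^2 - 54*y - 72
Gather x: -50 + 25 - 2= -27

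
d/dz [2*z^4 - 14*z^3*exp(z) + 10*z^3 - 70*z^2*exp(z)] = 2*z*(-7*z^2*exp(z) + 4*z^2 - 56*z*exp(z) + 15*z - 70*exp(z))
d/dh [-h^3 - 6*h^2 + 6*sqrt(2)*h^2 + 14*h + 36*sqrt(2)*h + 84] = -3*h^2 - 12*h + 12*sqrt(2)*h + 14 + 36*sqrt(2)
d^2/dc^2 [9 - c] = 0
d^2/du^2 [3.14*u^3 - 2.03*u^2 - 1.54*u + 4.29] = 18.84*u - 4.06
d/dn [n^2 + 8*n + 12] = 2*n + 8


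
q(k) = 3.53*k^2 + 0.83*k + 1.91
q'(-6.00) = -41.53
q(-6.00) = 124.01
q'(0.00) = 0.83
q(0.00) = 1.91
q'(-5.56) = -38.42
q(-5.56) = 106.42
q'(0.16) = 1.96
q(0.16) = 2.13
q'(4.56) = 33.02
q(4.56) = 79.10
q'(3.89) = 28.29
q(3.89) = 58.56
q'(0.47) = 4.15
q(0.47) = 3.08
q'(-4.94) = -34.05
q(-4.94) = 83.95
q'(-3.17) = -21.55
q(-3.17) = 34.75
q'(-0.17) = -0.37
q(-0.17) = 1.87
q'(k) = 7.06*k + 0.83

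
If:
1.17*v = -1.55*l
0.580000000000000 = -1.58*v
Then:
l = 0.28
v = -0.37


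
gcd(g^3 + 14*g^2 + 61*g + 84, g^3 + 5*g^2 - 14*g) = g + 7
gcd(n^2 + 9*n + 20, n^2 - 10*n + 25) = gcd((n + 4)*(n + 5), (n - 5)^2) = 1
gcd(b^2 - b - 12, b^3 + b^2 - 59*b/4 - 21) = b - 4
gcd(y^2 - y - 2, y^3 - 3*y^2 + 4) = y^2 - y - 2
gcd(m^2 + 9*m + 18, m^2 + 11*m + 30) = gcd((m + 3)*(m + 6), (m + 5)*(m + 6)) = m + 6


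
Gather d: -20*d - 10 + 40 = 30 - 20*d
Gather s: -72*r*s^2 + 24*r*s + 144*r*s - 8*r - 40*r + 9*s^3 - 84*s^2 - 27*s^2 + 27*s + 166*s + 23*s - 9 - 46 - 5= -48*r + 9*s^3 + s^2*(-72*r - 111) + s*(168*r + 216) - 60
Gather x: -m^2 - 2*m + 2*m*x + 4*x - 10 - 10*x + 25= -m^2 - 2*m + x*(2*m - 6) + 15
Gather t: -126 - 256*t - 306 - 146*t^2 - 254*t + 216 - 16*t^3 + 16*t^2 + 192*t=-16*t^3 - 130*t^2 - 318*t - 216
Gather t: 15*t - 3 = 15*t - 3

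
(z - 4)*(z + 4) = z^2 - 16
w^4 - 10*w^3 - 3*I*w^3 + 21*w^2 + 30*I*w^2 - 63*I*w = w*(w - 7)*(w - 3)*(w - 3*I)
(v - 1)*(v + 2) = v^2 + v - 2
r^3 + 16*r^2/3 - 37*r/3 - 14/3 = (r - 2)*(r + 1/3)*(r + 7)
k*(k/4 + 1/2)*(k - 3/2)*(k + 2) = k^4/4 + 5*k^3/8 - k^2/2 - 3*k/2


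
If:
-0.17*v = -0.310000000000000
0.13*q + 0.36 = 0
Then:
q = -2.77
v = 1.82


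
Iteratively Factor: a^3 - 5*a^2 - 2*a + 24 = (a - 4)*(a^2 - a - 6) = (a - 4)*(a - 3)*(a + 2)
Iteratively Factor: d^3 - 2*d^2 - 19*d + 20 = (d - 1)*(d^2 - d - 20) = (d - 5)*(d - 1)*(d + 4)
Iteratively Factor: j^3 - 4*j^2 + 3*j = (j - 1)*(j^2 - 3*j) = j*(j - 1)*(j - 3)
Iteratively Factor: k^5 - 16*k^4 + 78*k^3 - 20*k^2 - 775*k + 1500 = (k + 3)*(k^4 - 19*k^3 + 135*k^2 - 425*k + 500) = (k - 5)*(k + 3)*(k^3 - 14*k^2 + 65*k - 100) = (k - 5)^2*(k + 3)*(k^2 - 9*k + 20) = (k - 5)^2*(k - 4)*(k + 3)*(k - 5)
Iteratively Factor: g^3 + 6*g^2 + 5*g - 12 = (g + 3)*(g^2 + 3*g - 4) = (g - 1)*(g + 3)*(g + 4)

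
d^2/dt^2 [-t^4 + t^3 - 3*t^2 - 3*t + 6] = -12*t^2 + 6*t - 6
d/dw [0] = 0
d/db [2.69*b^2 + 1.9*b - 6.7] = 5.38*b + 1.9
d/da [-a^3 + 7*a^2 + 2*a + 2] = -3*a^2 + 14*a + 2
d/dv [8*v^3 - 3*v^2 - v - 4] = 24*v^2 - 6*v - 1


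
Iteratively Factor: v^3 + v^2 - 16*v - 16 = (v + 4)*(v^2 - 3*v - 4) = (v - 4)*(v + 4)*(v + 1)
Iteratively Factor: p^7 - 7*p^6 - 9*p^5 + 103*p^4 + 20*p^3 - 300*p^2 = (p)*(p^6 - 7*p^5 - 9*p^4 + 103*p^3 + 20*p^2 - 300*p) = p*(p + 3)*(p^5 - 10*p^4 + 21*p^3 + 40*p^2 - 100*p) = p*(p + 2)*(p + 3)*(p^4 - 12*p^3 + 45*p^2 - 50*p) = p*(p - 5)*(p + 2)*(p + 3)*(p^3 - 7*p^2 + 10*p) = p*(p - 5)^2*(p + 2)*(p + 3)*(p^2 - 2*p) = p*(p - 5)^2*(p - 2)*(p + 2)*(p + 3)*(p)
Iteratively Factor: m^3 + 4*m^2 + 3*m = (m + 3)*(m^2 + m) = m*(m + 3)*(m + 1)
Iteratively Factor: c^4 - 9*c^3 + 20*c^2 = (c - 5)*(c^3 - 4*c^2) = (c - 5)*(c - 4)*(c^2) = c*(c - 5)*(c - 4)*(c)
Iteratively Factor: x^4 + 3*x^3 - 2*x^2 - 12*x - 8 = (x + 1)*(x^3 + 2*x^2 - 4*x - 8) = (x + 1)*(x + 2)*(x^2 - 4) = (x + 1)*(x + 2)^2*(x - 2)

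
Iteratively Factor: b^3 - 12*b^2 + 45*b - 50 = (b - 5)*(b^2 - 7*b + 10) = (b - 5)*(b - 2)*(b - 5)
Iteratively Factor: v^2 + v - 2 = (v - 1)*(v + 2)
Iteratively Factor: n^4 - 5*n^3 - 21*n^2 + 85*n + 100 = (n + 4)*(n^3 - 9*n^2 + 15*n + 25) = (n - 5)*(n + 4)*(n^2 - 4*n - 5) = (n - 5)^2*(n + 4)*(n + 1)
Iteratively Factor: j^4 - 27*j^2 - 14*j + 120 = (j + 4)*(j^3 - 4*j^2 - 11*j + 30) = (j - 5)*(j + 4)*(j^2 + j - 6) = (j - 5)*(j + 3)*(j + 4)*(j - 2)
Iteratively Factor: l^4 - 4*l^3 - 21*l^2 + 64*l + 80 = (l - 4)*(l^3 - 21*l - 20) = (l - 5)*(l - 4)*(l^2 + 5*l + 4) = (l - 5)*(l - 4)*(l + 4)*(l + 1)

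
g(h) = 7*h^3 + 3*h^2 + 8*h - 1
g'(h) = 21*h^2 + 6*h + 8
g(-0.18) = -2.38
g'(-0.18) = 7.60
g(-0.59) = -6.11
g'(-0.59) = 11.77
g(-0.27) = -3.08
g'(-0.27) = 7.91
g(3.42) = 341.46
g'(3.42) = 274.14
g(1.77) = 61.38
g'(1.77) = 84.41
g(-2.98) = -183.44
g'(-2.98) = 176.61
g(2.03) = 86.16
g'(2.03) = 106.72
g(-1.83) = -48.49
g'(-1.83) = 67.35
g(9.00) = 5417.00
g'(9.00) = 1763.00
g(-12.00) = -11761.00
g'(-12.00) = 2960.00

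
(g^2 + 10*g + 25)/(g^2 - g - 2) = (g^2 + 10*g + 25)/(g^2 - g - 2)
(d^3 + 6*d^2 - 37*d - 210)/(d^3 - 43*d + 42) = (d + 5)/(d - 1)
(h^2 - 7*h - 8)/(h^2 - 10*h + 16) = (h + 1)/(h - 2)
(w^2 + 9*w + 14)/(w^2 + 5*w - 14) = (w + 2)/(w - 2)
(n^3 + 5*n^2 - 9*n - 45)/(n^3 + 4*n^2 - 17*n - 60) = (n - 3)/(n - 4)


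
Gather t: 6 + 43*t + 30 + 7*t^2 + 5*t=7*t^2 + 48*t + 36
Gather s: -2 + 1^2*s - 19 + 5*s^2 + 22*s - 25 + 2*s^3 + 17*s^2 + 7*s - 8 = 2*s^3 + 22*s^2 + 30*s - 54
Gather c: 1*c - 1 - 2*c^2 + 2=-2*c^2 + c + 1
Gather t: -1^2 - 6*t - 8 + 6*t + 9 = 0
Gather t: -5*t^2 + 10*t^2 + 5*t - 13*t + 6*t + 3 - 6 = 5*t^2 - 2*t - 3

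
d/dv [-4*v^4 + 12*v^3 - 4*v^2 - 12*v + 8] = -16*v^3 + 36*v^2 - 8*v - 12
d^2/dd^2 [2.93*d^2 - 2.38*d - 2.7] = 5.86000000000000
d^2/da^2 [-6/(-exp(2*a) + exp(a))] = -(6*(exp(a) - 1)*(4*exp(a) - 1) - 12*(2*exp(a) - 1)^2)*exp(-a)/(exp(a) - 1)^3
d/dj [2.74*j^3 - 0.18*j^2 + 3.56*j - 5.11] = 8.22*j^2 - 0.36*j + 3.56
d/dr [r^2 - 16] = 2*r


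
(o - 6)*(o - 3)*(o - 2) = o^3 - 11*o^2 + 36*o - 36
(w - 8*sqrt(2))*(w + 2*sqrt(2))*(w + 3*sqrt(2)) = w^3 - 3*sqrt(2)*w^2 - 68*w - 96*sqrt(2)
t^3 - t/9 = t*(t - 1/3)*(t + 1/3)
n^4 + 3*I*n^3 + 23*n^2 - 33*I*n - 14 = (n - 2*I)*(n - I)^2*(n + 7*I)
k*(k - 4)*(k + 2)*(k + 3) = k^4 + k^3 - 14*k^2 - 24*k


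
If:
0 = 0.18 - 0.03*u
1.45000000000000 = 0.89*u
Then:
No Solution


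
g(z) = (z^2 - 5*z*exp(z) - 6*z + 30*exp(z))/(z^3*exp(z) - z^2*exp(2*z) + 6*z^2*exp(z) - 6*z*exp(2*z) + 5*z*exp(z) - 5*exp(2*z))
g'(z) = (z^2 - 5*z*exp(z) - 6*z + 30*exp(z))*(-z^3*exp(z) + 2*z^2*exp(2*z) - 9*z^2*exp(z) + 14*z*exp(2*z) - 17*z*exp(z) + 16*exp(2*z) - 5*exp(z))/(z^3*exp(z) - z^2*exp(2*z) + 6*z^2*exp(z) - 6*z*exp(2*z) + 5*z*exp(z) - 5*exp(2*z))^2 + (-5*z*exp(z) + 2*z + 25*exp(z) - 6)/(z^3*exp(z) - z^2*exp(2*z) + 6*z^2*exp(z) - 6*z*exp(2*z) + 5*z*exp(z) - 5*exp(2*z))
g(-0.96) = -240.77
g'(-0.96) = 6167.02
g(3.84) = -0.01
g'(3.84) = 0.01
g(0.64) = -2.15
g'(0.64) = 3.72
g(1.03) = -1.06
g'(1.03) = 1.99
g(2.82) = -0.04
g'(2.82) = 0.07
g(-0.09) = -6.92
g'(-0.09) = 11.18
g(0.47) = -2.86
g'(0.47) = 4.71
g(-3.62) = 102.26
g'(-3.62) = -144.27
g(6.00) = 0.00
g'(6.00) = 0.00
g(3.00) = -0.03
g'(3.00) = 0.05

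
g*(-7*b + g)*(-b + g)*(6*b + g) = 42*b^3*g - 41*b^2*g^2 - 2*b*g^3 + g^4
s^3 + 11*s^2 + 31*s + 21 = (s + 1)*(s + 3)*(s + 7)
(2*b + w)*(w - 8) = 2*b*w - 16*b + w^2 - 8*w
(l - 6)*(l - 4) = l^2 - 10*l + 24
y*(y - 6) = y^2 - 6*y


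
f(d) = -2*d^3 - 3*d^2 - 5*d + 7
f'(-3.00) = -41.00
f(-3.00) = 49.00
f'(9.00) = -545.00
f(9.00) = -1739.00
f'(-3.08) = -43.44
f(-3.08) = 52.38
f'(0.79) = -13.48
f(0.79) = 0.19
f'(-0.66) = -3.65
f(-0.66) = 9.57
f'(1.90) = -38.06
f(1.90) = -27.05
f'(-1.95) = -16.12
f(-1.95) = 20.17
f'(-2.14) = -19.64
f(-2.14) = 23.56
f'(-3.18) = -46.59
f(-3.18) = 56.88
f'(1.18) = -20.43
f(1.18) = -6.36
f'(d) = -6*d^2 - 6*d - 5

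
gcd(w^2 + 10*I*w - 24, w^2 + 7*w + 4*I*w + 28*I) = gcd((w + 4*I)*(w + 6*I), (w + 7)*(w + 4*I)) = w + 4*I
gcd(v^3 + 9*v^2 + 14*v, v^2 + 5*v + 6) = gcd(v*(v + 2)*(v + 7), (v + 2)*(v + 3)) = v + 2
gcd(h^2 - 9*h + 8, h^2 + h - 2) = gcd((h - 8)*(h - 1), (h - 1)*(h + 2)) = h - 1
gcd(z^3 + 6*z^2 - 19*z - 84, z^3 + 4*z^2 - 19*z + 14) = z + 7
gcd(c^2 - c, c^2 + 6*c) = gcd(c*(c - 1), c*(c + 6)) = c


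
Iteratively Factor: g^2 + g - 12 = (g + 4)*(g - 3)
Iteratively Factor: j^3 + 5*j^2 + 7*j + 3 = (j + 1)*(j^2 + 4*j + 3) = (j + 1)^2*(j + 3)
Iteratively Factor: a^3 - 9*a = (a - 3)*(a^2 + 3*a) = (a - 3)*(a + 3)*(a)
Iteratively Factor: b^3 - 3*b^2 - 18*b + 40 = (b - 2)*(b^2 - b - 20) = (b - 2)*(b + 4)*(b - 5)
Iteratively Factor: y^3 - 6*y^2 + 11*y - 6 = (y - 1)*(y^2 - 5*y + 6) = (y - 2)*(y - 1)*(y - 3)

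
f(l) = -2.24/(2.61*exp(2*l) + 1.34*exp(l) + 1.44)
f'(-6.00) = 0.00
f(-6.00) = -1.55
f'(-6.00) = 0.00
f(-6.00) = -1.55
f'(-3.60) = 0.04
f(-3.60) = -1.51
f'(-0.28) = 0.58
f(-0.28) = -0.57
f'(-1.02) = 0.51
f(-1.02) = -0.99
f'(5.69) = 0.00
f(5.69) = -0.00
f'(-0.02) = 0.51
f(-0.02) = -0.43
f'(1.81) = 0.04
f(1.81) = -0.02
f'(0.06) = 0.49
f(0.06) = -0.39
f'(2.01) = 0.03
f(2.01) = -0.01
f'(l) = -2.24*(-5.22*exp(2*l) - 1.34*exp(l))/(2.61*exp(2*l) + 1.34*exp(l) + 1.44)^2 = (11.6928*exp(l) + 3.0016)*exp(l)/(2.61*exp(2*l) + 1.34*exp(l) + 1.44)^2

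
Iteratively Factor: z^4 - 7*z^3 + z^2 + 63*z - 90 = (z - 5)*(z^3 - 2*z^2 - 9*z + 18) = (z - 5)*(z + 3)*(z^2 - 5*z + 6) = (z - 5)*(z - 2)*(z + 3)*(z - 3)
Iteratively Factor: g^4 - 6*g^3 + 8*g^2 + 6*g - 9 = (g - 3)*(g^3 - 3*g^2 - g + 3) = (g - 3)*(g - 1)*(g^2 - 2*g - 3) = (g - 3)^2*(g - 1)*(g + 1)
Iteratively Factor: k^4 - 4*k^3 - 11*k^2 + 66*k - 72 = (k - 3)*(k^3 - k^2 - 14*k + 24) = (k - 3)*(k - 2)*(k^2 + k - 12) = (k - 3)*(k - 2)*(k + 4)*(k - 3)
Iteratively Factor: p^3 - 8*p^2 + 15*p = (p - 3)*(p^2 - 5*p) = p*(p - 3)*(p - 5)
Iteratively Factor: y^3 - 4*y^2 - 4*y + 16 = (y - 4)*(y^2 - 4) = (y - 4)*(y + 2)*(y - 2)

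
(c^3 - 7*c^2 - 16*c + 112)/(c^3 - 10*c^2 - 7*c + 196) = (c - 4)/(c - 7)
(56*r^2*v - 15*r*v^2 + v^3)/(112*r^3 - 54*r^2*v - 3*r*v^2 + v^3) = v*(7*r - v)/(14*r^2 - 5*r*v - v^2)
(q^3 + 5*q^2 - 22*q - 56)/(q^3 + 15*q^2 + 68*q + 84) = (q - 4)/(q + 6)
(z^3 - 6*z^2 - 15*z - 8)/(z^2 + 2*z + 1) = z - 8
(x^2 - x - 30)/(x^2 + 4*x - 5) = (x - 6)/(x - 1)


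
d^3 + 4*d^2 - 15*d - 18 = (d - 3)*(d + 1)*(d + 6)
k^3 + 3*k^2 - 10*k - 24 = (k - 3)*(k + 2)*(k + 4)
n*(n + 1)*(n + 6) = n^3 + 7*n^2 + 6*n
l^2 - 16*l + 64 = (l - 8)^2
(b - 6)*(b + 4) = b^2 - 2*b - 24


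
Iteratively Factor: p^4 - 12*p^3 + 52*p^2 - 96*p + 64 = (p - 4)*(p^3 - 8*p^2 + 20*p - 16) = (p - 4)^2*(p^2 - 4*p + 4) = (p - 4)^2*(p - 2)*(p - 2)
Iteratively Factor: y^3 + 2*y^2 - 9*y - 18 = (y - 3)*(y^2 + 5*y + 6) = (y - 3)*(y + 2)*(y + 3)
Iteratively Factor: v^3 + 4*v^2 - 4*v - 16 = (v + 4)*(v^2 - 4) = (v + 2)*(v + 4)*(v - 2)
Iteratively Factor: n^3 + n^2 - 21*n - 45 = (n - 5)*(n^2 + 6*n + 9) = (n - 5)*(n + 3)*(n + 3)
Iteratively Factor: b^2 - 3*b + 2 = (b - 1)*(b - 2)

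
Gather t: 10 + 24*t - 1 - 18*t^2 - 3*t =-18*t^2 + 21*t + 9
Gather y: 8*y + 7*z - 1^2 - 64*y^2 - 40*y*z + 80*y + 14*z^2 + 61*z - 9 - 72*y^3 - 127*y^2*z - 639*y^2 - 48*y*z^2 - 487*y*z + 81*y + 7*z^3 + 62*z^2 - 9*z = -72*y^3 + y^2*(-127*z - 703) + y*(-48*z^2 - 527*z + 169) + 7*z^3 + 76*z^2 + 59*z - 10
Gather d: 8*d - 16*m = 8*d - 16*m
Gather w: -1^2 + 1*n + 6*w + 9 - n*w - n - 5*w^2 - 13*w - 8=-5*w^2 + w*(-n - 7)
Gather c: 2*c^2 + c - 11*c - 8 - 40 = 2*c^2 - 10*c - 48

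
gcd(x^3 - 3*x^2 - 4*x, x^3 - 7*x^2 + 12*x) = x^2 - 4*x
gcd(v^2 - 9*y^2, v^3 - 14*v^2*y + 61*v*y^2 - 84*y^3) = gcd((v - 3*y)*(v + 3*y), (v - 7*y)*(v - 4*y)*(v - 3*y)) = -v + 3*y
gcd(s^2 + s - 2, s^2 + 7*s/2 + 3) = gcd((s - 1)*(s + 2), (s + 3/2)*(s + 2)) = s + 2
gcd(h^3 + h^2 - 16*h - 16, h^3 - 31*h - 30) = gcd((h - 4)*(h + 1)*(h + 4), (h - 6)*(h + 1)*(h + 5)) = h + 1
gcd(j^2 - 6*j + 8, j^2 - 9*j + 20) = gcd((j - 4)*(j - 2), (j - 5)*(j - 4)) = j - 4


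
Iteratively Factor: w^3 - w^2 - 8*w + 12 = (w - 2)*(w^2 + w - 6) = (w - 2)^2*(w + 3)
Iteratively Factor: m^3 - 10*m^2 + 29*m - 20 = (m - 1)*(m^2 - 9*m + 20) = (m - 4)*(m - 1)*(m - 5)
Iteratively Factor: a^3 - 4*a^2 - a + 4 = (a + 1)*(a^2 - 5*a + 4) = (a - 4)*(a + 1)*(a - 1)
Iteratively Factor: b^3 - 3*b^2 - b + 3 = (b + 1)*(b^2 - 4*b + 3) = (b - 3)*(b + 1)*(b - 1)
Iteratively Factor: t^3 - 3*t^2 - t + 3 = (t + 1)*(t^2 - 4*t + 3) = (t - 1)*(t + 1)*(t - 3)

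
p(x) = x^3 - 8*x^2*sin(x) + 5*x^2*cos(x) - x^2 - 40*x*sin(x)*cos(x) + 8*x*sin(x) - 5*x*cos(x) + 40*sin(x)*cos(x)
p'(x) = -5*x^2*sin(x) - 8*x^2*cos(x) + 3*x^2 + 40*x*sin(x)^2 - 11*x*sin(x) - 40*x*cos(x)^2 + 18*x*cos(x) - 2*x - 40*sin(x)^2 - 40*sin(x)*cos(x) + 8*sin(x) + 40*cos(x)^2 - 5*cos(x)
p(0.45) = 8.25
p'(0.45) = -0.06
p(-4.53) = -372.74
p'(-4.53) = -127.45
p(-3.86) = -338.14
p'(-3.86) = 228.20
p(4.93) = 300.92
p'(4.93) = 353.93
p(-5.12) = -239.37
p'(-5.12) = -276.47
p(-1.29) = -1.40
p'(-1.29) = -84.14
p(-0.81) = -23.79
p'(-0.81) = -6.99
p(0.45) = 8.25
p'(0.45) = -0.06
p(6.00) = 444.74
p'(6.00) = -173.17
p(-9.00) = -773.09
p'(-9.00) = 1375.49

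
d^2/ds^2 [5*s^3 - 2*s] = 30*s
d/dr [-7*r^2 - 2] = -14*r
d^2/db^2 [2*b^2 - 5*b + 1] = 4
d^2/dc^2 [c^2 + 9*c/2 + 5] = 2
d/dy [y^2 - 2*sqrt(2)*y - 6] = 2*y - 2*sqrt(2)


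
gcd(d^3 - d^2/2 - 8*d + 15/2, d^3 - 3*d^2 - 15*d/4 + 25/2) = d - 5/2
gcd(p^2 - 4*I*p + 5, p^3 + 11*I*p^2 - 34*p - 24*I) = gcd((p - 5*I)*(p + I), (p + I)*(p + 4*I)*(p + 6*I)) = p + I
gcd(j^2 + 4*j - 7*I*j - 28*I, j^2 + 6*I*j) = 1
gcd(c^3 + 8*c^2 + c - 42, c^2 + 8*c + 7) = c + 7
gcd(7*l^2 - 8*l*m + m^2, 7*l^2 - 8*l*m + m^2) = 7*l^2 - 8*l*m + m^2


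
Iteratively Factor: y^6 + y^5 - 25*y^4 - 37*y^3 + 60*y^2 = (y)*(y^5 + y^4 - 25*y^3 - 37*y^2 + 60*y) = y*(y + 3)*(y^4 - 2*y^3 - 19*y^2 + 20*y) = y*(y - 5)*(y + 3)*(y^3 + 3*y^2 - 4*y) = y*(y - 5)*(y - 1)*(y + 3)*(y^2 + 4*y) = y^2*(y - 5)*(y - 1)*(y + 3)*(y + 4)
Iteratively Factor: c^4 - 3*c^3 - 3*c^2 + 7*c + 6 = (c + 1)*(c^3 - 4*c^2 + c + 6) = (c + 1)^2*(c^2 - 5*c + 6) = (c - 2)*(c + 1)^2*(c - 3)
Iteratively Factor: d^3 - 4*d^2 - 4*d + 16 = (d - 2)*(d^2 - 2*d - 8) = (d - 2)*(d + 2)*(d - 4)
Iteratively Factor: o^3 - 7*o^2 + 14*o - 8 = (o - 2)*(o^2 - 5*o + 4) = (o - 2)*(o - 1)*(o - 4)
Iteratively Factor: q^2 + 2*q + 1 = (q + 1)*(q + 1)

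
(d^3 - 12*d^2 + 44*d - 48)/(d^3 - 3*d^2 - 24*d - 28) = (-d^3 + 12*d^2 - 44*d + 48)/(-d^3 + 3*d^2 + 24*d + 28)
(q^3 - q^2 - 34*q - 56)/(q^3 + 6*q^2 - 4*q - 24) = (q^2 - 3*q - 28)/(q^2 + 4*q - 12)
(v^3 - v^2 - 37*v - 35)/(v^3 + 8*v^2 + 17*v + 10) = (v - 7)/(v + 2)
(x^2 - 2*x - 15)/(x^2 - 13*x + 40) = (x + 3)/(x - 8)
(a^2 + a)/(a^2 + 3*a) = (a + 1)/(a + 3)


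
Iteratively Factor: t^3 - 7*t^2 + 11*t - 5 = (t - 1)*(t^2 - 6*t + 5) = (t - 1)^2*(t - 5)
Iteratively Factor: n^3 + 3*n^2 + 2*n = (n + 2)*(n^2 + n) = (n + 1)*(n + 2)*(n)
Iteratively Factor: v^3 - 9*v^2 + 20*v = (v - 5)*(v^2 - 4*v) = (v - 5)*(v - 4)*(v)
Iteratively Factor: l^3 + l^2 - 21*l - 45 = (l + 3)*(l^2 - 2*l - 15) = (l - 5)*(l + 3)*(l + 3)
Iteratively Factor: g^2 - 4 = (g + 2)*(g - 2)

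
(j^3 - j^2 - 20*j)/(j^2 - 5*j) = j + 4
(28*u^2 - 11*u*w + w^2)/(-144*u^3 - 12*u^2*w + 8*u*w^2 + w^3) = (-7*u + w)/(36*u^2 + 12*u*w + w^2)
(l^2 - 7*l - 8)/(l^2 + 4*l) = (l^2 - 7*l - 8)/(l*(l + 4))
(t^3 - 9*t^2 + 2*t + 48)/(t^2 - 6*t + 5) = (t^3 - 9*t^2 + 2*t + 48)/(t^2 - 6*t + 5)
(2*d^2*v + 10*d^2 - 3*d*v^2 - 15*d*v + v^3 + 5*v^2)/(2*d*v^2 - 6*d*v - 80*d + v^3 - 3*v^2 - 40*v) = (2*d^2 - 3*d*v + v^2)/(2*d*v - 16*d + v^2 - 8*v)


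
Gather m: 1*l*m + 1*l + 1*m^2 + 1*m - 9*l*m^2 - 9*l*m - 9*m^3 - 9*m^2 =l - 9*m^3 + m^2*(-9*l - 8) + m*(1 - 8*l)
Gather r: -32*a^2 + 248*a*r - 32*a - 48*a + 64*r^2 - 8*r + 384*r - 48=-32*a^2 - 80*a + 64*r^2 + r*(248*a + 376) - 48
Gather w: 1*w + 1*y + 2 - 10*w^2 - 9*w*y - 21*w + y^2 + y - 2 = -10*w^2 + w*(-9*y - 20) + y^2 + 2*y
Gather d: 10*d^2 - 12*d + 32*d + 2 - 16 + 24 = 10*d^2 + 20*d + 10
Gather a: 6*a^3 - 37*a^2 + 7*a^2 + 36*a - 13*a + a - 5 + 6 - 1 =6*a^3 - 30*a^2 + 24*a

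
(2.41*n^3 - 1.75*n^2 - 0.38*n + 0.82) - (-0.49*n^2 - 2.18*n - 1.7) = 2.41*n^3 - 1.26*n^2 + 1.8*n + 2.52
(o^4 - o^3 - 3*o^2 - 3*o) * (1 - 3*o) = -3*o^5 + 4*o^4 + 8*o^3 + 6*o^2 - 3*o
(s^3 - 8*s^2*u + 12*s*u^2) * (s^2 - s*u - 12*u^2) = s^5 - 9*s^4*u + 8*s^3*u^2 + 84*s^2*u^3 - 144*s*u^4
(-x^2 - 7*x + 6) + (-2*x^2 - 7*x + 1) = -3*x^2 - 14*x + 7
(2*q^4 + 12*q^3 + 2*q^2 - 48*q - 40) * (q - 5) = 2*q^5 + 2*q^4 - 58*q^3 - 58*q^2 + 200*q + 200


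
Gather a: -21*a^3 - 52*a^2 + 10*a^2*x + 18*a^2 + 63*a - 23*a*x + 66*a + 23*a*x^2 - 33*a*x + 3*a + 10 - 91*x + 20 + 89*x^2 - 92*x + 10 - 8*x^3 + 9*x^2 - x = -21*a^3 + a^2*(10*x - 34) + a*(23*x^2 - 56*x + 132) - 8*x^3 + 98*x^2 - 184*x + 40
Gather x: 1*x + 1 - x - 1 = 0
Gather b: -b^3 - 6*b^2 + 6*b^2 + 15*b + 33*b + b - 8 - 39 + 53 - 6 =-b^3 + 49*b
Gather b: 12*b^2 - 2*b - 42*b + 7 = 12*b^2 - 44*b + 7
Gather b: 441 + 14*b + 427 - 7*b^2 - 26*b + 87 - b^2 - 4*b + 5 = -8*b^2 - 16*b + 960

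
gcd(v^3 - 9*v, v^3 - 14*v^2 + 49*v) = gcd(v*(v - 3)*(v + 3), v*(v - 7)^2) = v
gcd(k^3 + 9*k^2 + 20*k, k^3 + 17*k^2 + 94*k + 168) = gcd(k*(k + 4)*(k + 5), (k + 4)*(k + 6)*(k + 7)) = k + 4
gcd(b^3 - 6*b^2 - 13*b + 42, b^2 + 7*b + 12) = b + 3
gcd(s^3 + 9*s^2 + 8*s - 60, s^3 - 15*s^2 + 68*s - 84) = s - 2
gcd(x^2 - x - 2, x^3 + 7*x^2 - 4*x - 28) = x - 2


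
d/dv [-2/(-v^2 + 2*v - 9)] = 4*(1 - v)/(v^2 - 2*v + 9)^2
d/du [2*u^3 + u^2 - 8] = 2*u*(3*u + 1)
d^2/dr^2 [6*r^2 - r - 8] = 12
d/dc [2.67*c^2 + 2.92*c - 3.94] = 5.34*c + 2.92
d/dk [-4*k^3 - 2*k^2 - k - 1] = -12*k^2 - 4*k - 1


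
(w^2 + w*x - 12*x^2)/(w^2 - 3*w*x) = (w + 4*x)/w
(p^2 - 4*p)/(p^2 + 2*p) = (p - 4)/(p + 2)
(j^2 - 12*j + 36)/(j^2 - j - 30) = (j - 6)/(j + 5)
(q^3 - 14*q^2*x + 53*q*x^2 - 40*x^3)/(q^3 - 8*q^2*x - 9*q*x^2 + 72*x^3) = (-q^2 + 6*q*x - 5*x^2)/(-q^2 + 9*x^2)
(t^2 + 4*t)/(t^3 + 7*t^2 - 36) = t*(t + 4)/(t^3 + 7*t^2 - 36)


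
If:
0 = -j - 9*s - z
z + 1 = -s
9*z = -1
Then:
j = 73/9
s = -8/9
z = -1/9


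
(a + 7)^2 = a^2 + 14*a + 49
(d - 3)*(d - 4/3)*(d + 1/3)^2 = d^4 - 11*d^3/3 + 11*d^2/9 + 59*d/27 + 4/9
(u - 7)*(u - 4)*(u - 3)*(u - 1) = u^4 - 15*u^3 + 75*u^2 - 145*u + 84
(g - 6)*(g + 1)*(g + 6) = g^3 + g^2 - 36*g - 36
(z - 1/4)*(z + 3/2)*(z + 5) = z^3 + 25*z^2/4 + 47*z/8 - 15/8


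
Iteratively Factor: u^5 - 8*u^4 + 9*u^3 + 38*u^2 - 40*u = (u - 5)*(u^4 - 3*u^3 - 6*u^2 + 8*u) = (u - 5)*(u + 2)*(u^3 - 5*u^2 + 4*u) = (u - 5)*(u - 4)*(u + 2)*(u^2 - u) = (u - 5)*(u - 4)*(u - 1)*(u + 2)*(u)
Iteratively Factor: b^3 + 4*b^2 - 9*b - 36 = (b + 3)*(b^2 + b - 12) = (b - 3)*(b + 3)*(b + 4)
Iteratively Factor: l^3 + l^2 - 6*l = (l - 2)*(l^2 + 3*l) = l*(l - 2)*(l + 3)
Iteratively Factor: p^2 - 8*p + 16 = (p - 4)*(p - 4)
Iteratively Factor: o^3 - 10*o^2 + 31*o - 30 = (o - 5)*(o^2 - 5*o + 6) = (o - 5)*(o - 2)*(o - 3)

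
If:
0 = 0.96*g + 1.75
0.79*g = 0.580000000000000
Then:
No Solution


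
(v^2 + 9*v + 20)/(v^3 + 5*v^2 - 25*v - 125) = (v + 4)/(v^2 - 25)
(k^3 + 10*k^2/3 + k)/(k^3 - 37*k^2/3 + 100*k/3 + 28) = k*(3*k^2 + 10*k + 3)/(3*k^3 - 37*k^2 + 100*k + 84)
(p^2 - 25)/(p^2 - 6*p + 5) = (p + 5)/(p - 1)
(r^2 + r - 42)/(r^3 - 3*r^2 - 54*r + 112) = (r - 6)/(r^2 - 10*r + 16)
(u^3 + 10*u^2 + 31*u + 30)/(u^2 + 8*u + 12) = (u^2 + 8*u + 15)/(u + 6)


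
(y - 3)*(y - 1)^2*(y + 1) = y^4 - 4*y^3 + 2*y^2 + 4*y - 3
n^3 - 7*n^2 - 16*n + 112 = (n - 7)*(n - 4)*(n + 4)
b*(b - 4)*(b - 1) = b^3 - 5*b^2 + 4*b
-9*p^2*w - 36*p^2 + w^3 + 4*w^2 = (-3*p + w)*(3*p + w)*(w + 4)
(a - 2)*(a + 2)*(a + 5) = a^3 + 5*a^2 - 4*a - 20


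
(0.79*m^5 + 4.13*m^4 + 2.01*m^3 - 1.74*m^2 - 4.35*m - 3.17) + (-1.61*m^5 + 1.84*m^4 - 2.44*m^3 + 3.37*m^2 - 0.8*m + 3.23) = -0.82*m^5 + 5.97*m^4 - 0.43*m^3 + 1.63*m^2 - 5.15*m + 0.0600000000000001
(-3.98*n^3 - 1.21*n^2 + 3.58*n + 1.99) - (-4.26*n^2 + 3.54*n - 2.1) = -3.98*n^3 + 3.05*n^2 + 0.04*n + 4.09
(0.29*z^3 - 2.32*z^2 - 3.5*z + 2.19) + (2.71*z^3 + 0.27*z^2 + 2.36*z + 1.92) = 3.0*z^3 - 2.05*z^2 - 1.14*z + 4.11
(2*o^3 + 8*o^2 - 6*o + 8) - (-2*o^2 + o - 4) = 2*o^3 + 10*o^2 - 7*o + 12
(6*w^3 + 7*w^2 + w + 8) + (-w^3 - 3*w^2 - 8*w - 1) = 5*w^3 + 4*w^2 - 7*w + 7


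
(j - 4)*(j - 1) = j^2 - 5*j + 4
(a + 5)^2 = a^2 + 10*a + 25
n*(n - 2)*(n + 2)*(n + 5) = n^4 + 5*n^3 - 4*n^2 - 20*n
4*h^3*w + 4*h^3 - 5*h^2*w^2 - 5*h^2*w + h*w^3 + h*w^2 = (-4*h + w)*(-h + w)*(h*w + h)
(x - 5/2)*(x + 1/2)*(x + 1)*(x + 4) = x^4 + 3*x^3 - 29*x^2/4 - 57*x/4 - 5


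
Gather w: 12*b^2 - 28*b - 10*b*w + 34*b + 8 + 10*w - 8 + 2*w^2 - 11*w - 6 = 12*b^2 + 6*b + 2*w^2 + w*(-10*b - 1) - 6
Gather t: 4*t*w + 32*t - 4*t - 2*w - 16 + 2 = t*(4*w + 28) - 2*w - 14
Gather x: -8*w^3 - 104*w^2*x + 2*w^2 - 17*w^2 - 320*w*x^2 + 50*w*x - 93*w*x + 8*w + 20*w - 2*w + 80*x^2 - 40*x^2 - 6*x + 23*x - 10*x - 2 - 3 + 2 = -8*w^3 - 15*w^2 + 26*w + x^2*(40 - 320*w) + x*(-104*w^2 - 43*w + 7) - 3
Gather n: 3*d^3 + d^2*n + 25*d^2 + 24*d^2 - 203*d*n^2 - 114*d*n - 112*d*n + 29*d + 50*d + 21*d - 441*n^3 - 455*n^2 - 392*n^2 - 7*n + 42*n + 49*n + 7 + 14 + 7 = 3*d^3 + 49*d^2 + 100*d - 441*n^3 + n^2*(-203*d - 847) + n*(d^2 - 226*d + 84) + 28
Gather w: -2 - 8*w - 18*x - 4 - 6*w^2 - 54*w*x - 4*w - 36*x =-6*w^2 + w*(-54*x - 12) - 54*x - 6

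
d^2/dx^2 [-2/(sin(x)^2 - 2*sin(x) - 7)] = 4*(-2*sin(x)^4 + 3*sin(x)^3 - 13*sin(x)^2 + sin(x) + 11)/(2*sin(x) + cos(x)^2 + 6)^3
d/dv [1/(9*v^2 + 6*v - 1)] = 6*(-3*v - 1)/(9*v^2 + 6*v - 1)^2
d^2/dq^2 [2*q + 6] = 0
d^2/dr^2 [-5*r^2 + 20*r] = -10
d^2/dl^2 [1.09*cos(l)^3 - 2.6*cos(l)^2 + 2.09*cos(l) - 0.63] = -2.9075*cos(l) + 5.2*cos(2*l) - 2.4525*cos(3*l)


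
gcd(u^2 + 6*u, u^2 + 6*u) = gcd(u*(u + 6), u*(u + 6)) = u^2 + 6*u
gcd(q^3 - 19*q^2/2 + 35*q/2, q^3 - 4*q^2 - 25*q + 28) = q - 7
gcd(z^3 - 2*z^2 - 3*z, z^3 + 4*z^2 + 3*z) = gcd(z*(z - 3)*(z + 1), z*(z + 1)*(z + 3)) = z^2 + z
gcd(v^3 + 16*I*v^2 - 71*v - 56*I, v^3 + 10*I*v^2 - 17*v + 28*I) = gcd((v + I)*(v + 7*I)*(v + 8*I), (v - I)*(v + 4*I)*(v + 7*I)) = v + 7*I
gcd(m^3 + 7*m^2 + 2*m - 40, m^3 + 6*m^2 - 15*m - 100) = m + 5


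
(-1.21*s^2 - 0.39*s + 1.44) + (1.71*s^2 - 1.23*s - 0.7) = 0.5*s^2 - 1.62*s + 0.74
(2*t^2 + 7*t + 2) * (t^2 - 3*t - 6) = 2*t^4 + t^3 - 31*t^2 - 48*t - 12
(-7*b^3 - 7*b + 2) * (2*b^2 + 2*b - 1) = -14*b^5 - 14*b^4 - 7*b^3 - 10*b^2 + 11*b - 2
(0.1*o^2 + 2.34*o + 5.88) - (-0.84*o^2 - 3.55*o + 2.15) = 0.94*o^2 + 5.89*o + 3.73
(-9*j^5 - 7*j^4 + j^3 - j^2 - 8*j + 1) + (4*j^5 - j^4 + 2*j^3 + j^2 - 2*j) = -5*j^5 - 8*j^4 + 3*j^3 - 10*j + 1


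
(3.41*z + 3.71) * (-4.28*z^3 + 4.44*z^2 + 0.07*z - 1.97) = -14.5948*z^4 - 0.738399999999999*z^3 + 16.7111*z^2 - 6.458*z - 7.3087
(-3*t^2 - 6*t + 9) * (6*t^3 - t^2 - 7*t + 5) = -18*t^5 - 33*t^4 + 81*t^3 + 18*t^2 - 93*t + 45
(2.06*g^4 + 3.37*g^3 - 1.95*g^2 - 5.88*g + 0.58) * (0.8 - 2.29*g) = -4.7174*g^5 - 6.0693*g^4 + 7.1615*g^3 + 11.9052*g^2 - 6.0322*g + 0.464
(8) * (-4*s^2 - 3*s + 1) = -32*s^2 - 24*s + 8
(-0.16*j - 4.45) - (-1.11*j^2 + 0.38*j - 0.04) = 1.11*j^2 - 0.54*j - 4.41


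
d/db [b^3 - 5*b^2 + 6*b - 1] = 3*b^2 - 10*b + 6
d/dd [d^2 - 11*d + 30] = 2*d - 11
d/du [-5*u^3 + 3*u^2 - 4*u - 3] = -15*u^2 + 6*u - 4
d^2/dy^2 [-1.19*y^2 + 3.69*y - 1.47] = -2.38000000000000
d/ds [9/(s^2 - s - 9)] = 9*(1 - 2*s)/(-s^2 + s + 9)^2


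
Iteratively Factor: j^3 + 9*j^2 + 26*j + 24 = (j + 4)*(j^2 + 5*j + 6) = (j + 3)*(j + 4)*(j + 2)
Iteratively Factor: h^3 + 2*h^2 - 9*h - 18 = (h + 2)*(h^2 - 9) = (h - 3)*(h + 2)*(h + 3)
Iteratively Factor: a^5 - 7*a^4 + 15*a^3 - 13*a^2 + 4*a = (a - 4)*(a^4 - 3*a^3 + 3*a^2 - a) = (a - 4)*(a - 1)*(a^3 - 2*a^2 + a) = (a - 4)*(a - 1)^2*(a^2 - a) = a*(a - 4)*(a - 1)^2*(a - 1)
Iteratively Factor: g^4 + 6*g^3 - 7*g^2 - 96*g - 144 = (g - 4)*(g^3 + 10*g^2 + 33*g + 36) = (g - 4)*(g + 3)*(g^2 + 7*g + 12) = (g - 4)*(g + 3)^2*(g + 4)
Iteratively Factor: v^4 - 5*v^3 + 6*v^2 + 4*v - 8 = (v - 2)*(v^3 - 3*v^2 + 4) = (v - 2)^2*(v^2 - v - 2) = (v - 2)^2*(v + 1)*(v - 2)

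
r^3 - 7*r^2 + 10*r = r*(r - 5)*(r - 2)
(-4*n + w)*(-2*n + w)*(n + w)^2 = 8*n^4 + 10*n^3*w - 3*n^2*w^2 - 4*n*w^3 + w^4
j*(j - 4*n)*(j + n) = j^3 - 3*j^2*n - 4*j*n^2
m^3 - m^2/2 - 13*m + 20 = (m - 5/2)*(m - 2)*(m + 4)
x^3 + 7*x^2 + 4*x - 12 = (x - 1)*(x + 2)*(x + 6)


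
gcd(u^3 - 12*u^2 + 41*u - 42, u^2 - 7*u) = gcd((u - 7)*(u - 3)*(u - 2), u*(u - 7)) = u - 7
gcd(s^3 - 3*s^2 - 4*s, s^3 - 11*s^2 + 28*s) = s^2 - 4*s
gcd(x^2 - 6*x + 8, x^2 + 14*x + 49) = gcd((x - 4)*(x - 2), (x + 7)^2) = 1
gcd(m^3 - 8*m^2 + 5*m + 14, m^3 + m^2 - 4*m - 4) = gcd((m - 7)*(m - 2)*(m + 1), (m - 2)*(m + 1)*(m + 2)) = m^2 - m - 2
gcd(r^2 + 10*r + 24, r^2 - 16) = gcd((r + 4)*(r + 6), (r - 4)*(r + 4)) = r + 4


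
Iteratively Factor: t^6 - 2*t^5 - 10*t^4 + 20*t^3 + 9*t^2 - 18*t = (t + 3)*(t^5 - 5*t^4 + 5*t^3 + 5*t^2 - 6*t) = (t - 3)*(t + 3)*(t^4 - 2*t^3 - t^2 + 2*t) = (t - 3)*(t + 1)*(t + 3)*(t^3 - 3*t^2 + 2*t) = (t - 3)*(t - 2)*(t + 1)*(t + 3)*(t^2 - t) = t*(t - 3)*(t - 2)*(t + 1)*(t + 3)*(t - 1)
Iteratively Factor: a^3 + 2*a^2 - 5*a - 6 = (a + 1)*(a^2 + a - 6) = (a - 2)*(a + 1)*(a + 3)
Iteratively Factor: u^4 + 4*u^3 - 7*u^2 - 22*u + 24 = (u - 2)*(u^3 + 6*u^2 + 5*u - 12) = (u - 2)*(u + 4)*(u^2 + 2*u - 3) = (u - 2)*(u + 3)*(u + 4)*(u - 1)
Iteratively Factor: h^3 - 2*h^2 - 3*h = (h)*(h^2 - 2*h - 3) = h*(h + 1)*(h - 3)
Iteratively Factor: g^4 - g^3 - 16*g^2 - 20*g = (g + 2)*(g^3 - 3*g^2 - 10*g) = (g + 2)^2*(g^2 - 5*g) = (g - 5)*(g + 2)^2*(g)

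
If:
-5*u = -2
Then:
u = 2/5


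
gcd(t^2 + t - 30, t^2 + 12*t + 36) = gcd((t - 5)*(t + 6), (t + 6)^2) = t + 6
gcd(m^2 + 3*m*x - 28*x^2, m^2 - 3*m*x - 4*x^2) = -m + 4*x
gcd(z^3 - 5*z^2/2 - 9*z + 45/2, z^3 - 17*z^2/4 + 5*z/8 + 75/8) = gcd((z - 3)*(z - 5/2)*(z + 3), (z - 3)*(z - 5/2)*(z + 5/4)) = z^2 - 11*z/2 + 15/2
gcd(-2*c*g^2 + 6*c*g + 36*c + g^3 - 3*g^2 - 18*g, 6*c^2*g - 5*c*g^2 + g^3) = 2*c - g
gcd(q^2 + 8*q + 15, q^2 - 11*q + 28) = 1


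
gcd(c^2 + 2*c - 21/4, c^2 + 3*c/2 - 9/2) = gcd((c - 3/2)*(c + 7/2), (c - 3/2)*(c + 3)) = c - 3/2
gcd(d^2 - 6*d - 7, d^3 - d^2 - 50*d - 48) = d + 1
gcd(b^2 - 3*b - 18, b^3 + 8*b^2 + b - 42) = b + 3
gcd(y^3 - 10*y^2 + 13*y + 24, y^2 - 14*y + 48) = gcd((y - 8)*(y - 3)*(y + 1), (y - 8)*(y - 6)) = y - 8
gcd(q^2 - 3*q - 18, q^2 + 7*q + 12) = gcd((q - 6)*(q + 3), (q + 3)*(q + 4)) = q + 3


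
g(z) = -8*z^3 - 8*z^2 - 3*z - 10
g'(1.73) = -102.51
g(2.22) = -143.62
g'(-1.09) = -14.07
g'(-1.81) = -52.67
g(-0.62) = -9.31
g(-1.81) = 16.66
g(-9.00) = 5201.00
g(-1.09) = -5.87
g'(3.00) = -267.00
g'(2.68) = -218.26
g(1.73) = -80.55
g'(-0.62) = -2.31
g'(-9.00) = -1803.00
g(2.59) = -210.43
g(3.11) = -337.35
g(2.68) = -229.49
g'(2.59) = -205.43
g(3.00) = -307.00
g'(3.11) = -284.89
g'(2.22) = -156.80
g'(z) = -24*z^2 - 16*z - 3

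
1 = 1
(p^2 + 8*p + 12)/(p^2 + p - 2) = (p + 6)/(p - 1)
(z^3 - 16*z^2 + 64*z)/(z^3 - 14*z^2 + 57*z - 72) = z*(z - 8)/(z^2 - 6*z + 9)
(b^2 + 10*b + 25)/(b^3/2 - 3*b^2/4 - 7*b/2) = 4*(b^2 + 10*b + 25)/(b*(2*b^2 - 3*b - 14))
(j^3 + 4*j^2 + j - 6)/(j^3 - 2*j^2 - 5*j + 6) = (j + 3)/(j - 3)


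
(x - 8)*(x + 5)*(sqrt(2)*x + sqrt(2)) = sqrt(2)*x^3 - 2*sqrt(2)*x^2 - 43*sqrt(2)*x - 40*sqrt(2)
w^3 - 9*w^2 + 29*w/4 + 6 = (w - 8)*(w - 3/2)*(w + 1/2)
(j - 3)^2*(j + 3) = j^3 - 3*j^2 - 9*j + 27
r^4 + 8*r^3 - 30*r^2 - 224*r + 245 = (r - 5)*(r - 1)*(r + 7)^2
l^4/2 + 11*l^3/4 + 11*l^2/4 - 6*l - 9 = (l/2 + 1)*(l - 3/2)*(l + 2)*(l + 3)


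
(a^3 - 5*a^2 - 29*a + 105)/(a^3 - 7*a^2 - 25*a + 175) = (a - 3)/(a - 5)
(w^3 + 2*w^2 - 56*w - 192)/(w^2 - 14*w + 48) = (w^2 + 10*w + 24)/(w - 6)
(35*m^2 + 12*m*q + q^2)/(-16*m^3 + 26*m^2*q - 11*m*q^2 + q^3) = (35*m^2 + 12*m*q + q^2)/(-16*m^3 + 26*m^2*q - 11*m*q^2 + q^3)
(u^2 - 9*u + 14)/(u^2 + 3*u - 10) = (u - 7)/(u + 5)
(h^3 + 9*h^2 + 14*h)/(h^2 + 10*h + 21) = h*(h + 2)/(h + 3)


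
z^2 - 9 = (z - 3)*(z + 3)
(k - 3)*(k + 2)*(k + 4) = k^3 + 3*k^2 - 10*k - 24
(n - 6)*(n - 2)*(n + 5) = n^3 - 3*n^2 - 28*n + 60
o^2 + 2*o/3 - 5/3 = (o - 1)*(o + 5/3)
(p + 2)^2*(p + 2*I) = p^3 + 4*p^2 + 2*I*p^2 + 4*p + 8*I*p + 8*I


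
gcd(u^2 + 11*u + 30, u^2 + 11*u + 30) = u^2 + 11*u + 30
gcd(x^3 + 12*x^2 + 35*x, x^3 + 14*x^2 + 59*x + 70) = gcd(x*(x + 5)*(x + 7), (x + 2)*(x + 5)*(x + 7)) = x^2 + 12*x + 35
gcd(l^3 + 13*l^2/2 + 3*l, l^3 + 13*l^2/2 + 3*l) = l^3 + 13*l^2/2 + 3*l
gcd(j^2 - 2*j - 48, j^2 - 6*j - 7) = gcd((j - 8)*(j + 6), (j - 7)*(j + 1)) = 1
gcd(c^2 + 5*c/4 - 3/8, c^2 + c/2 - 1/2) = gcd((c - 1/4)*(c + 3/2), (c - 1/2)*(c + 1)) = 1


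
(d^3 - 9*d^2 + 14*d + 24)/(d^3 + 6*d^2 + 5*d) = (d^2 - 10*d + 24)/(d*(d + 5))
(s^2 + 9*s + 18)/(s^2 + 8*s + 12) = (s + 3)/(s + 2)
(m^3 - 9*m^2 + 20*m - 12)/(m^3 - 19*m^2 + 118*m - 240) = (m^2 - 3*m + 2)/(m^2 - 13*m + 40)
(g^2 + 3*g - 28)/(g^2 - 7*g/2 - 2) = 2*(g + 7)/(2*g + 1)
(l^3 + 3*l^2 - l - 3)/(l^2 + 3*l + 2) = (l^2 + 2*l - 3)/(l + 2)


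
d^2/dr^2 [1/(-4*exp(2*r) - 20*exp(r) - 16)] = (-2*(2*exp(r) + 5)^2*exp(r) + (4*exp(r) + 5)*(exp(2*r) + 5*exp(r) + 4))*exp(r)/(4*(exp(2*r) + 5*exp(r) + 4)^3)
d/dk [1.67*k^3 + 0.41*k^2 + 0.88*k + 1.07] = 5.01*k^2 + 0.82*k + 0.88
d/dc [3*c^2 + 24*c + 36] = 6*c + 24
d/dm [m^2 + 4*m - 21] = 2*m + 4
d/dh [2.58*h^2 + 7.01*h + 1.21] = 5.16*h + 7.01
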